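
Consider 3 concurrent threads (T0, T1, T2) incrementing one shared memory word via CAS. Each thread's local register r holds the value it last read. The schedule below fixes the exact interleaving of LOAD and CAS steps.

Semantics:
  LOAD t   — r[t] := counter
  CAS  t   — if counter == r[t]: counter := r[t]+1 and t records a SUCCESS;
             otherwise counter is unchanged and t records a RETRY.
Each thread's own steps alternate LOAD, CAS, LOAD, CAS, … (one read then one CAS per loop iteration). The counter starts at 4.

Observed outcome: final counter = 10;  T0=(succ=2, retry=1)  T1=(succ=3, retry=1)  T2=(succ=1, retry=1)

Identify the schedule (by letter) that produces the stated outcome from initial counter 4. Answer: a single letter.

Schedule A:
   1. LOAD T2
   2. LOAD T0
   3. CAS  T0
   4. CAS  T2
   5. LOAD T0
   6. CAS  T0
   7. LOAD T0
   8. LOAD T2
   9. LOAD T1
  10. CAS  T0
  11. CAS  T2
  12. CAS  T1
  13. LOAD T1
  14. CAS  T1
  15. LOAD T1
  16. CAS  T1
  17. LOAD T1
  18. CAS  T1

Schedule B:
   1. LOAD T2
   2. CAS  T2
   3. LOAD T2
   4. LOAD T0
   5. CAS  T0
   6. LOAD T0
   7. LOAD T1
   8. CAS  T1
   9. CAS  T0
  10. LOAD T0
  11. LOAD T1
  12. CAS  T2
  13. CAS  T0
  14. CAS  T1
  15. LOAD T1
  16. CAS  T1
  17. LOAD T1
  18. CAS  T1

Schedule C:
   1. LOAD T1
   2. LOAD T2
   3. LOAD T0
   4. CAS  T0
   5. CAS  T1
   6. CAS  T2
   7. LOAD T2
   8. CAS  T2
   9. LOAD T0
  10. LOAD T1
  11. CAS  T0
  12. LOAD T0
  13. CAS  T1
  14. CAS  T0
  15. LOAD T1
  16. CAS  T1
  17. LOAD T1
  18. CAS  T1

B

Simulating candidate B:
#1 T2 reads 4
#2 T2 CAS(4→5) writes; counter now 5
#3 T2 reads 5
#4 T0 reads 5
#5 T0 CAS(5→6) writes; counter now 6
#6 T0 reads 6
#7 T1 reads 6
#8 T1 CAS(6→7) writes; counter now 7
#9 T0 CAS(6→7) fails; counter now 7
#10 T0 reads 7
#11 T1 reads 7
#12 T2 CAS(5→6) fails; counter now 7
#13 T0 CAS(7→8) writes; counter now 8
#14 T1 CAS(7→8) fails; counter now 8
#15 T1 reads 8
#16 T1 CAS(8→9) writes; counter now 9
#17 T1 reads 9
#18 T1 CAS(9→10) writes; counter now 10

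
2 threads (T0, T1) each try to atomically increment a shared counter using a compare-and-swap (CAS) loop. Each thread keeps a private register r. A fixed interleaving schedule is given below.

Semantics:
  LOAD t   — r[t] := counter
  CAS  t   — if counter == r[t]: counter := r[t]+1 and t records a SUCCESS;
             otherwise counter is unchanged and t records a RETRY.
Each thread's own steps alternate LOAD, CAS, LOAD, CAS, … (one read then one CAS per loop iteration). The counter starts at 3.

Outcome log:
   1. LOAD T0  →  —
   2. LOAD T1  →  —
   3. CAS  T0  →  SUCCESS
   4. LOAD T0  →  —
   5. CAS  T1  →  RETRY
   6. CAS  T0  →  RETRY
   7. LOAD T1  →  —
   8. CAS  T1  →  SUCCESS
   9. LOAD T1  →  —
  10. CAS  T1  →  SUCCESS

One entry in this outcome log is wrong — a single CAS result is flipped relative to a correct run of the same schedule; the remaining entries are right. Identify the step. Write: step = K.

Re-executing:
#1 T0 reads 3
#2 T1 reads 3
#3 T0 CAS(3→4) writes; counter now 4
#4 T0 reads 4
#5 T1 CAS(3→4) fails; counter now 4
#6 T0 CAS(4→5) writes; counter now 5
#7 T1 reads 5
#8 T1 CAS(5→6) writes; counter now 6
#9 T1 reads 6
#10 T1 CAS(6→7) writes; counter now 7
Log disagrees first at step 6.

step = 6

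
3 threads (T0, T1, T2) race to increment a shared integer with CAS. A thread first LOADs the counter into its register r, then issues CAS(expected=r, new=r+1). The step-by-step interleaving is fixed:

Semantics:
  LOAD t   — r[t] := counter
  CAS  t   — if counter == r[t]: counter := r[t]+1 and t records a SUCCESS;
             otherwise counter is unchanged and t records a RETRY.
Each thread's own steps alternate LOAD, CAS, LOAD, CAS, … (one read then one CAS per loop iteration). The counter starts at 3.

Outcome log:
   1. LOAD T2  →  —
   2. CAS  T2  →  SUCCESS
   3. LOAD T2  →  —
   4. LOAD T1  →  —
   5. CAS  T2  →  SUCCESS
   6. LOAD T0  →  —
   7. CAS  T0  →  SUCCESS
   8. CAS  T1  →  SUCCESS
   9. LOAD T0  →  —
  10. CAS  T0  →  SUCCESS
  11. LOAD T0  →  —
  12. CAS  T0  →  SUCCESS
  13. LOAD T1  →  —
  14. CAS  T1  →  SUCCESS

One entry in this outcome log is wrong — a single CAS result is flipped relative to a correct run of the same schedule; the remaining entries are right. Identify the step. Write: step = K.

Reference trace:
[1] T2.load  rd  (counter 3, T2.r 3)
[2] T2.cas  hit  (counter 4, T2.r 3)
[3] T2.load  rd  (counter 4, T2.r 4)
[4] T1.load  rd  (counter 4, T1.r 4)
[5] T2.cas  hit  (counter 5, T2.r 4)
[6] T0.load  rd  (counter 5, T0.r 5)
[7] T0.cas  hit  (counter 6, T0.r 5)
[8] T1.cas  miss  (counter 6, T1.r 4)
[9] T0.load  rd  (counter 6, T0.r 6)
[10] T0.cas  hit  (counter 7, T0.r 6)
[11] T0.load  rd  (counter 7, T0.r 7)
[12] T0.cas  hit  (counter 8, T0.r 7)
[13] T1.load  rd  (counter 8, T1.r 8)
[14] T1.cas  hit  (counter 9, T1.r 8)
Flip is step 8.

step = 8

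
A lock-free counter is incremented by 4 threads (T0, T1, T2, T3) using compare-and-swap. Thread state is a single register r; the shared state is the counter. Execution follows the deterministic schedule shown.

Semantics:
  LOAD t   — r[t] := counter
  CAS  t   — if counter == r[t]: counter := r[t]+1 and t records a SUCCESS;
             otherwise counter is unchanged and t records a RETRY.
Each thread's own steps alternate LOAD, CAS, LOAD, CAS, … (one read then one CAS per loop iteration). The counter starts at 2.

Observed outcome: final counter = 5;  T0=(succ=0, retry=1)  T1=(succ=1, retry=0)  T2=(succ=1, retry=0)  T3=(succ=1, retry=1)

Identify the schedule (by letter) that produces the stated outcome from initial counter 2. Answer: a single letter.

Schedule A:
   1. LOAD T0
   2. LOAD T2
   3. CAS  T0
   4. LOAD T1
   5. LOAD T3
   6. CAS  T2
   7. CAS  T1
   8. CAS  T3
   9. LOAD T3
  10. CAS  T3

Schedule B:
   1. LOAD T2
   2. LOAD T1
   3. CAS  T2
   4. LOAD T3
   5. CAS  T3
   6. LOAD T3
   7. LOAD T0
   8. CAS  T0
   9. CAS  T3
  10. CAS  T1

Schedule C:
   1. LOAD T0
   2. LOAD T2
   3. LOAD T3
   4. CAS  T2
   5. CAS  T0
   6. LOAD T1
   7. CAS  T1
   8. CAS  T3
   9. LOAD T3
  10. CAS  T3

Simulating candidate C:
step 1: T0 LOAD ⇒ load; ctr=2 reg=2
step 2: T2 LOAD ⇒ load; ctr=2 reg=2
step 3: T3 LOAD ⇒ load; ctr=2 reg=2
step 4: T2 CAS ⇒ ok; ctr=3 reg=2
step 5: T0 CAS ⇒ retry; ctr=3 reg=2
step 6: T1 LOAD ⇒ load; ctr=3 reg=3
step 7: T1 CAS ⇒ ok; ctr=4 reg=3
step 8: T3 CAS ⇒ retry; ctr=4 reg=2
step 9: T3 LOAD ⇒ load; ctr=4 reg=4
step 10: T3 CAS ⇒ ok; ctr=5 reg=4

C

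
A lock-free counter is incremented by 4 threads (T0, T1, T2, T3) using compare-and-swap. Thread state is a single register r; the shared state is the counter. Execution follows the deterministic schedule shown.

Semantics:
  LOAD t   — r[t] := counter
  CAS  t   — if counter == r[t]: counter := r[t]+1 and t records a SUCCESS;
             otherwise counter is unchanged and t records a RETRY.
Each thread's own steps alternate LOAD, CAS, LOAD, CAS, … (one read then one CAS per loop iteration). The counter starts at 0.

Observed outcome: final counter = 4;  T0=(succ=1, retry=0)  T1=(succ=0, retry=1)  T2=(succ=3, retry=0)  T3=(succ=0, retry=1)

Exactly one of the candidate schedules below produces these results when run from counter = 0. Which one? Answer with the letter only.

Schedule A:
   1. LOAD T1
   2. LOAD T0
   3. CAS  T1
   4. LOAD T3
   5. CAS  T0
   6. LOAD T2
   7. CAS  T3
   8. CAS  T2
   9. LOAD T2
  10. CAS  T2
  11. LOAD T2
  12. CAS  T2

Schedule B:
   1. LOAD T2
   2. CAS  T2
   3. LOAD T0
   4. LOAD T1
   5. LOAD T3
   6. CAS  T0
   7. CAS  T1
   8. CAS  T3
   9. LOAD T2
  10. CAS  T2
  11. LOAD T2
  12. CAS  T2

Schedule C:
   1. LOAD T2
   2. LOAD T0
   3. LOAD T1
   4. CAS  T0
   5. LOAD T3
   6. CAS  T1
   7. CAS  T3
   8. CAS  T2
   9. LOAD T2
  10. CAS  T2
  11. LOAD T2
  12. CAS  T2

B

Run B:
   1) LOAD T2:  M=0  r_T2=0
   2) CAS  T2:  M=1  r_T2=0 ✓
   3) LOAD T0:  M=1  r_T0=1
   4) LOAD T1:  M=1  r_T1=1
   5) LOAD T3:  M=1  r_T3=1
   6) CAS  T0:  M=2  r_T0=1 ✓
   7) CAS  T1:  M=2  r_T1=1 ✗
   8) CAS  T3:  M=2  r_T3=1 ✗
   9) LOAD T2:  M=2  r_T2=2
  10) CAS  T2:  M=3  r_T2=2 ✓
  11) LOAD T2:  M=3  r_T2=3
  12) CAS  T2:  M=4  r_T2=3 ✓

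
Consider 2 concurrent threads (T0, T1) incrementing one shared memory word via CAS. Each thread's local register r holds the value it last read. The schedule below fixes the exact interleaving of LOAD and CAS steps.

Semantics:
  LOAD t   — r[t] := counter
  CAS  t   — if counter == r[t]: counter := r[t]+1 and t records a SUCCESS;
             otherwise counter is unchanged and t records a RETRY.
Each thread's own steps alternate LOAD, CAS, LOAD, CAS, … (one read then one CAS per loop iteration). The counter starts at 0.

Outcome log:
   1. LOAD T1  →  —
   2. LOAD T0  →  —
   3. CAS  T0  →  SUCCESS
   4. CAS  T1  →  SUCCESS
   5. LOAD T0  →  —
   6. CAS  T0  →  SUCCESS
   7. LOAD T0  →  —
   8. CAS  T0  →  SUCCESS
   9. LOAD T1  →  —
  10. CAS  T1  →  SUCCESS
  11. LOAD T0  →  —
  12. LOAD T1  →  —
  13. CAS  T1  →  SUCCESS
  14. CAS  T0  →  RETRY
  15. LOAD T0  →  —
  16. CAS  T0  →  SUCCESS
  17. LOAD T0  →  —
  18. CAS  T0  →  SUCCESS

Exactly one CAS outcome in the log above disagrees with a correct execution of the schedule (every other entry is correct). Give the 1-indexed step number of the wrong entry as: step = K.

step = 4

Reference trace:
[1] T1.load  rd  (counter 0, T1.r 0)
[2] T0.load  rd  (counter 0, T0.r 0)
[3] T0.cas  hit  (counter 1, T0.r 0)
[4] T1.cas  miss  (counter 1, T1.r 0)
[5] T0.load  rd  (counter 1, T0.r 1)
[6] T0.cas  hit  (counter 2, T0.r 1)
[7] T0.load  rd  (counter 2, T0.r 2)
[8] T0.cas  hit  (counter 3, T0.r 2)
[9] T1.load  rd  (counter 3, T1.r 3)
[10] T1.cas  hit  (counter 4, T1.r 3)
[11] T0.load  rd  (counter 4, T0.r 4)
[12] T1.load  rd  (counter 4, T1.r 4)
[13] T1.cas  hit  (counter 5, T1.r 4)
[14] T0.cas  miss  (counter 5, T0.r 4)
[15] T0.load  rd  (counter 5, T0.r 5)
[16] T0.cas  hit  (counter 6, T0.r 5)
[17] T0.load  rd  (counter 6, T0.r 6)
[18] T0.cas  hit  (counter 7, T0.r 6)
Log disagrees first at step 4.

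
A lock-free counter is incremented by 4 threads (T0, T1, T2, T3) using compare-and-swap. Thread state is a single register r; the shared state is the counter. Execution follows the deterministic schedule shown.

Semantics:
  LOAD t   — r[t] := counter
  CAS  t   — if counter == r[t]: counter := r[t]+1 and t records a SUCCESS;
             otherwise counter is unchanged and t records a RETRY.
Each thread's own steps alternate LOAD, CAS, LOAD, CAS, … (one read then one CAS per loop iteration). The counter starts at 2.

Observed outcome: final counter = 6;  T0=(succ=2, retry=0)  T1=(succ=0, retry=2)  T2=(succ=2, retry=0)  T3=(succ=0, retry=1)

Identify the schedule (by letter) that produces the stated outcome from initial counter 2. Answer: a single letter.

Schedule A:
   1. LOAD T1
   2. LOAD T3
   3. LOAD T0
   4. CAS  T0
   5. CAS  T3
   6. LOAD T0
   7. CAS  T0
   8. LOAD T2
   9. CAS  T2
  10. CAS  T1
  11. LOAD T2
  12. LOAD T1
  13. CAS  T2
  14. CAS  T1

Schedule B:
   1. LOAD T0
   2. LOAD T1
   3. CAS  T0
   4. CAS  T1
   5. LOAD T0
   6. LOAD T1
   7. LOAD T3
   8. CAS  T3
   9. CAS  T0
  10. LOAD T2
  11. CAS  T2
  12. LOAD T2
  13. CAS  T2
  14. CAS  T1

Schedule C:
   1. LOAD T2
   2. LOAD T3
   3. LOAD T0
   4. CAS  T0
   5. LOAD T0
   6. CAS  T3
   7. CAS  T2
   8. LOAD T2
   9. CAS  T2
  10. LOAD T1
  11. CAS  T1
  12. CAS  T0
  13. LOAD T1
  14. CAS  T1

A

Tracing schedule A:
[1] T1.load  rd  (counter 2, T1.r 2)
[2] T3.load  rd  (counter 2, T3.r 2)
[3] T0.load  rd  (counter 2, T0.r 2)
[4] T0.cas  hit  (counter 3, T0.r 2)
[5] T3.cas  miss  (counter 3, T3.r 2)
[6] T0.load  rd  (counter 3, T0.r 3)
[7] T0.cas  hit  (counter 4, T0.r 3)
[8] T2.load  rd  (counter 4, T2.r 4)
[9] T2.cas  hit  (counter 5, T2.r 4)
[10] T1.cas  miss  (counter 5, T1.r 2)
[11] T2.load  rd  (counter 5, T2.r 5)
[12] T1.load  rd  (counter 5, T1.r 5)
[13] T2.cas  hit  (counter 6, T2.r 5)
[14] T1.cas  miss  (counter 6, T1.r 5)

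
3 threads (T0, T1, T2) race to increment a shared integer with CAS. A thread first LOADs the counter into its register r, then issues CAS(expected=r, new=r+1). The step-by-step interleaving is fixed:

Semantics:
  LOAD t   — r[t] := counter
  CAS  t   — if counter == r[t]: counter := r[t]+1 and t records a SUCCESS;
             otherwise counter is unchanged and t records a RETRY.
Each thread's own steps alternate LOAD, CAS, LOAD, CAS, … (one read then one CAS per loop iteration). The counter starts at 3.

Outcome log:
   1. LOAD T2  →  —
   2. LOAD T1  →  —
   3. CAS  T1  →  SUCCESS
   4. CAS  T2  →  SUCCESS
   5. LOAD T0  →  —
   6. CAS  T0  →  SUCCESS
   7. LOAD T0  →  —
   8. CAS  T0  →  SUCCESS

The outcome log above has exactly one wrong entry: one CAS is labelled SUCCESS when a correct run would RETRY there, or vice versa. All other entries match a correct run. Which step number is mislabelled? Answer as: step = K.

step = 4

Re-executing:
1. LOAD T2 → mem=3 r[T2]=3 [LOAD]
2. LOAD T1 → mem=3 r[T1]=3 [LOAD]
3. CAS T1 → mem=4 r[T1]=3 [OK]
4. CAS T2 → mem=4 r[T2]=3 [RETRY]
5. LOAD T0 → mem=4 r[T0]=4 [LOAD]
6. CAS T0 → mem=5 r[T0]=4 [OK]
7. LOAD T0 → mem=5 r[T0]=5 [LOAD]
8. CAS T0 → mem=6 r[T0]=5 [OK]
Mismatch at 4.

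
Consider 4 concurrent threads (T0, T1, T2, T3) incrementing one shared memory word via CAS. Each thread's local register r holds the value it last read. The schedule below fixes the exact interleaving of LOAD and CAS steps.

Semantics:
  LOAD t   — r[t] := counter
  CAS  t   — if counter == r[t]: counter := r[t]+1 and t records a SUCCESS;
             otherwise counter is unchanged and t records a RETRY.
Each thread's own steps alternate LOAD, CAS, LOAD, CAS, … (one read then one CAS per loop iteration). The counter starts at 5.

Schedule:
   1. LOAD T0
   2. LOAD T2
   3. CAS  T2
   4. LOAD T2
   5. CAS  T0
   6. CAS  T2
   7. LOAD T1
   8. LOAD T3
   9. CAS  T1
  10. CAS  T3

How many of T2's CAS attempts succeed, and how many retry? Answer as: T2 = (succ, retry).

T2 = (2, 0)

[1] T0.load  rd  (counter 5, T0.r 5)
[2] T2.load  rd  (counter 5, T2.r 5)
[3] T2.cas  hit  (counter 6, T2.r 5)
[4] T2.load  rd  (counter 6, T2.r 6)
[5] T0.cas  miss  (counter 6, T0.r 5)
[6] T2.cas  hit  (counter 7, T2.r 6)
[7] T1.load  rd  (counter 7, T1.r 7)
[8] T3.load  rd  (counter 7, T3.r 7)
[9] T1.cas  hit  (counter 8, T1.r 7)
[10] T3.cas  miss  (counter 8, T3.r 7)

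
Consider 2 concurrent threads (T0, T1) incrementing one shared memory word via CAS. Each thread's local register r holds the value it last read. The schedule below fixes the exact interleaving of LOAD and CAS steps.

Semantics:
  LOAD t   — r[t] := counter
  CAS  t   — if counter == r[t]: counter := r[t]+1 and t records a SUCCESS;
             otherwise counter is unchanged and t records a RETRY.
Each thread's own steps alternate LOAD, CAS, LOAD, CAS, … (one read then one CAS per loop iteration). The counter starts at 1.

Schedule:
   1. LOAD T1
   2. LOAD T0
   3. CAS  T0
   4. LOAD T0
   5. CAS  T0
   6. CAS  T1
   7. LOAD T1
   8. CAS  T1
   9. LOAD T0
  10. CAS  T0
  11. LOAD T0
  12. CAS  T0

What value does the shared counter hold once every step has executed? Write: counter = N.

counter = 6

[1] T1.load  rd  (counter 1, T1.r 1)
[2] T0.load  rd  (counter 1, T0.r 1)
[3] T0.cas  hit  (counter 2, T0.r 1)
[4] T0.load  rd  (counter 2, T0.r 2)
[5] T0.cas  hit  (counter 3, T0.r 2)
[6] T1.cas  miss  (counter 3, T1.r 1)
[7] T1.load  rd  (counter 3, T1.r 3)
[8] T1.cas  hit  (counter 4, T1.r 3)
[9] T0.load  rd  (counter 4, T0.r 4)
[10] T0.cas  hit  (counter 5, T0.r 4)
[11] T0.load  rd  (counter 5, T0.r 5)
[12] T0.cas  hit  (counter 6, T0.r 5)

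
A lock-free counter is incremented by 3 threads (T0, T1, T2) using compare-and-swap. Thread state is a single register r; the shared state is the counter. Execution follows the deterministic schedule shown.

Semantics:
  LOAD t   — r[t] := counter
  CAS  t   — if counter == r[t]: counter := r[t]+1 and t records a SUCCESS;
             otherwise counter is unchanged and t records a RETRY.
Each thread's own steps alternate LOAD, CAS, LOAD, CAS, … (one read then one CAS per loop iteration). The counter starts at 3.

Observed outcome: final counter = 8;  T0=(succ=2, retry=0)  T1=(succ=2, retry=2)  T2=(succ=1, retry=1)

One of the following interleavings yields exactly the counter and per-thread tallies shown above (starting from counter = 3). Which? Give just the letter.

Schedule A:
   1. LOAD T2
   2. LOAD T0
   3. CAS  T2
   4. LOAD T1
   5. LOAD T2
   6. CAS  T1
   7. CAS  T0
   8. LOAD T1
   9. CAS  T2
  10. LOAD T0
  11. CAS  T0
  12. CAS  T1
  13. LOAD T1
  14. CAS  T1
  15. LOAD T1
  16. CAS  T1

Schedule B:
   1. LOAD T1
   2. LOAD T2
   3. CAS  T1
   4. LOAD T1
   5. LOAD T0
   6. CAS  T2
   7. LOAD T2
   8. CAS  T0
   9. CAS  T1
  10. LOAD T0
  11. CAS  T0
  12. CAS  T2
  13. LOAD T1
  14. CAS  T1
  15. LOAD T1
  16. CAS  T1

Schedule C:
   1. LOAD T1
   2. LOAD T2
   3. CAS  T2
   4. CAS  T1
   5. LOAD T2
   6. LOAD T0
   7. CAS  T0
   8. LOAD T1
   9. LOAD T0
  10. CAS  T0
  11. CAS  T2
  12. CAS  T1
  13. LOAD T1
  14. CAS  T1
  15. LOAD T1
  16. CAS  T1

Tracing schedule C:
   1) LOAD T1:  M=3  r_T1=3
   2) LOAD T2:  M=3  r_T2=3
   3) CAS  T2:  M=4  r_T2=3 ✓
   4) CAS  T1:  M=4  r_T1=3 ✗
   5) LOAD T2:  M=4  r_T2=4
   6) LOAD T0:  M=4  r_T0=4
   7) CAS  T0:  M=5  r_T0=4 ✓
   8) LOAD T1:  M=5  r_T1=5
   9) LOAD T0:  M=5  r_T0=5
  10) CAS  T0:  M=6  r_T0=5 ✓
  11) CAS  T2:  M=6  r_T2=4 ✗
  12) CAS  T1:  M=6  r_T1=5 ✗
  13) LOAD T1:  M=6  r_T1=6
  14) CAS  T1:  M=7  r_T1=6 ✓
  15) LOAD T1:  M=7  r_T1=7
  16) CAS  T1:  M=8  r_T1=7 ✓

C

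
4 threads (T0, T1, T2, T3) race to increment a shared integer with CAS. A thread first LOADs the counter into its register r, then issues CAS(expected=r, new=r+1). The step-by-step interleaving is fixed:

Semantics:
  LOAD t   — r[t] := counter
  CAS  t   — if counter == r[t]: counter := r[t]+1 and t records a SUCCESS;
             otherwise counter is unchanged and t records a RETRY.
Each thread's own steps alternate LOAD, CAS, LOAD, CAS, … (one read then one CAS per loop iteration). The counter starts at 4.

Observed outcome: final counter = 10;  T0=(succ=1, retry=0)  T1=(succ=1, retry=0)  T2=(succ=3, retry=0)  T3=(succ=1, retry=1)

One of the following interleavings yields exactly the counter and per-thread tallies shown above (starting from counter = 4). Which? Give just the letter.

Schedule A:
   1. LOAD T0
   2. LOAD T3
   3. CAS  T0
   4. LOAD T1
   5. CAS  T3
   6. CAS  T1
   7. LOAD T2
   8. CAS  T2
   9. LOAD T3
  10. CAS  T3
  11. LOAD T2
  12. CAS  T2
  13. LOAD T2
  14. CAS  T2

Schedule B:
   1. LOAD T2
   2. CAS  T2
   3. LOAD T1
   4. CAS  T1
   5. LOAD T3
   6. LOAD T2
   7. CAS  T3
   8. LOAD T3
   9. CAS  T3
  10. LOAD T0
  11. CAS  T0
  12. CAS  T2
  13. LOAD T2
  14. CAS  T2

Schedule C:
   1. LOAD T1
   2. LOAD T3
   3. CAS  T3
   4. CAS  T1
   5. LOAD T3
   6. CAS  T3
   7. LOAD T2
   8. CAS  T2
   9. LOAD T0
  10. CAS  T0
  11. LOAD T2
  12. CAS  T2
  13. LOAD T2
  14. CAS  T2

A

Tracing schedule A:
[1] T0.load  rd  (counter 4, T0.r 4)
[2] T3.load  rd  (counter 4, T3.r 4)
[3] T0.cas  hit  (counter 5, T0.r 4)
[4] T1.load  rd  (counter 5, T1.r 5)
[5] T3.cas  miss  (counter 5, T3.r 4)
[6] T1.cas  hit  (counter 6, T1.r 5)
[7] T2.load  rd  (counter 6, T2.r 6)
[8] T2.cas  hit  (counter 7, T2.r 6)
[9] T3.load  rd  (counter 7, T3.r 7)
[10] T3.cas  hit  (counter 8, T3.r 7)
[11] T2.load  rd  (counter 8, T2.r 8)
[12] T2.cas  hit  (counter 9, T2.r 8)
[13] T2.load  rd  (counter 9, T2.r 9)
[14] T2.cas  hit  (counter 10, T2.r 9)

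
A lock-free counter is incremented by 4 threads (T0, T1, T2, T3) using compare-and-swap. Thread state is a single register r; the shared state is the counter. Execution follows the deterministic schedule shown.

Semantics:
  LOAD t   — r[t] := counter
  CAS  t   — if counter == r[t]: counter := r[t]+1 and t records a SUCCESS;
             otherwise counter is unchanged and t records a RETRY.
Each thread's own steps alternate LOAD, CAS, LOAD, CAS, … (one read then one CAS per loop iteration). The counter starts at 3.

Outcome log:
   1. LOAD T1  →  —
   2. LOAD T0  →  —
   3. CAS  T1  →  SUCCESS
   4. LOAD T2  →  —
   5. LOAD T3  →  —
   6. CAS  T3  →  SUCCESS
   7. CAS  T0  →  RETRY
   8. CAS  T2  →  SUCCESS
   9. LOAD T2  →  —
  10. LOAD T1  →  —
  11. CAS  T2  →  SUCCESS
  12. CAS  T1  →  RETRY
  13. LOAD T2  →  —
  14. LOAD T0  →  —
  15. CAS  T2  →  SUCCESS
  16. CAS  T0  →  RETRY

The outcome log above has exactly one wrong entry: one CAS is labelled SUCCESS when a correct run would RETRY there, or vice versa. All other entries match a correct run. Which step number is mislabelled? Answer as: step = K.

step = 8

Reference trace:
#1 T1 reads 3
#2 T0 reads 3
#3 T1 CAS(3→4) writes; counter now 4
#4 T2 reads 4
#5 T3 reads 4
#6 T3 CAS(4→5) writes; counter now 5
#7 T0 CAS(3→4) fails; counter now 5
#8 T2 CAS(4→5) fails; counter now 5
#9 T2 reads 5
#10 T1 reads 5
#11 T2 CAS(5→6) writes; counter now 6
#12 T1 CAS(5→6) fails; counter now 6
#13 T2 reads 6
#14 T0 reads 6
#15 T2 CAS(6→7) writes; counter now 7
#16 T0 CAS(6→7) fails; counter now 7
Log disagrees first at step 8.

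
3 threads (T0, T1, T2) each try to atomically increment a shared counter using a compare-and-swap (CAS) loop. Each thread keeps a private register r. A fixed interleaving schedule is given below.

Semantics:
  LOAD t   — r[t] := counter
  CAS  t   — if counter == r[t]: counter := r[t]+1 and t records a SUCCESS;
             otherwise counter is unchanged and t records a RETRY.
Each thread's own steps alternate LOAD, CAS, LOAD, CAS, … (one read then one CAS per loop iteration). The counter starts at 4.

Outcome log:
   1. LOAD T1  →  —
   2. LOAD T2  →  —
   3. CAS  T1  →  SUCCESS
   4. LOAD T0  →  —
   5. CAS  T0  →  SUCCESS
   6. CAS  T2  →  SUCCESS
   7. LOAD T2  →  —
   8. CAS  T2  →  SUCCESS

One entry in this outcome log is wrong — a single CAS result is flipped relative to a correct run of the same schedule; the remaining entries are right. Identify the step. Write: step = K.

Correct run:
   1) LOAD T1:  M=4  r_T1=4
   2) LOAD T2:  M=4  r_T2=4
   3) CAS  T1:  M=5  r_T1=4 ✓
   4) LOAD T0:  M=5  r_T0=5
   5) CAS  T0:  M=6  r_T0=5 ✓
   6) CAS  T2:  M=6  r_T2=4 ✗
   7) LOAD T2:  M=6  r_T2=6
   8) CAS  T2:  M=7  r_T2=6 ✓
Log disagrees first at step 6.

step = 6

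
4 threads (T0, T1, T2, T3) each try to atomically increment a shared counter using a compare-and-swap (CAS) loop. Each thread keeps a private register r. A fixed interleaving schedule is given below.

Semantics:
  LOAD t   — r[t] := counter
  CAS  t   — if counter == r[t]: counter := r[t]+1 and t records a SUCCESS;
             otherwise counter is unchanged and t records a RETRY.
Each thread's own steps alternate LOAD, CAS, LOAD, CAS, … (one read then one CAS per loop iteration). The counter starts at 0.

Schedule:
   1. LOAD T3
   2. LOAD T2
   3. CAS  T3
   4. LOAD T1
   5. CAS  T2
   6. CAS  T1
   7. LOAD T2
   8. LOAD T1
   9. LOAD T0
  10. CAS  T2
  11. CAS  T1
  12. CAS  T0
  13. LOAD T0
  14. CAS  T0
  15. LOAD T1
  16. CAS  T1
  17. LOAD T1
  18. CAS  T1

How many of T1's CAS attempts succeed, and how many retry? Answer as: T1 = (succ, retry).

T3 LOAD — after: cnt=0, r=0 — load
T2 LOAD — after: cnt=0, r=0 — load
T3 CAS — after: cnt=1, r=0 — ok
T1 LOAD — after: cnt=1, r=1 — load
T2 CAS — after: cnt=1, r=0 — retry
T1 CAS — after: cnt=2, r=1 — ok
T2 LOAD — after: cnt=2, r=2 — load
T1 LOAD — after: cnt=2, r=2 — load
T0 LOAD — after: cnt=2, r=2 — load
T2 CAS — after: cnt=3, r=2 — ok
T1 CAS — after: cnt=3, r=2 — retry
T0 CAS — after: cnt=3, r=2 — retry
T0 LOAD — after: cnt=3, r=3 — load
T0 CAS — after: cnt=4, r=3 — ok
T1 LOAD — after: cnt=4, r=4 — load
T1 CAS — after: cnt=5, r=4 — ok
T1 LOAD — after: cnt=5, r=5 — load
T1 CAS — after: cnt=6, r=5 — ok

T1 = (3, 1)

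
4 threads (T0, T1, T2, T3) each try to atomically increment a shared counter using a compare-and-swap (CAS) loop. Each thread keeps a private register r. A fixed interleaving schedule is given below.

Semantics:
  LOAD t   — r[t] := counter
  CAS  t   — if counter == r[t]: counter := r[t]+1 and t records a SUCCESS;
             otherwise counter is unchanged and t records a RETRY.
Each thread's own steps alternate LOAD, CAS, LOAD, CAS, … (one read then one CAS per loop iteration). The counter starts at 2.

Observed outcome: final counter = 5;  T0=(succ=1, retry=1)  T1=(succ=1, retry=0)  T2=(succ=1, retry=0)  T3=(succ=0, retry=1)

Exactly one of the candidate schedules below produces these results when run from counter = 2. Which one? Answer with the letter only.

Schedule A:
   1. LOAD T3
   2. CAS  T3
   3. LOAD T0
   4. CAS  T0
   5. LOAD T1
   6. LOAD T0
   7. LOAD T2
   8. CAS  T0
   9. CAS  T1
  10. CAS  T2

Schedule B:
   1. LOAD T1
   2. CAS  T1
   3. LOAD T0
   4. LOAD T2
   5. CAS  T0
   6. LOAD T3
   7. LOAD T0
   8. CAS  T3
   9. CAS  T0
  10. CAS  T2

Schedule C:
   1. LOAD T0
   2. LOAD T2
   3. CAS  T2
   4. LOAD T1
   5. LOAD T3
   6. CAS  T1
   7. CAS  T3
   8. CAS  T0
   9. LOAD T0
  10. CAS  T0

C

Tracing schedule C:
T0 LOAD — after: cnt=2, r=2 — load
T2 LOAD — after: cnt=2, r=2 — load
T2 CAS — after: cnt=3, r=2 — ok
T1 LOAD — after: cnt=3, r=3 — load
T3 LOAD — after: cnt=3, r=3 — load
T1 CAS — after: cnt=4, r=3 — ok
T3 CAS — after: cnt=4, r=3 — retry
T0 CAS — after: cnt=4, r=2 — retry
T0 LOAD — after: cnt=4, r=4 — load
T0 CAS — after: cnt=5, r=4 — ok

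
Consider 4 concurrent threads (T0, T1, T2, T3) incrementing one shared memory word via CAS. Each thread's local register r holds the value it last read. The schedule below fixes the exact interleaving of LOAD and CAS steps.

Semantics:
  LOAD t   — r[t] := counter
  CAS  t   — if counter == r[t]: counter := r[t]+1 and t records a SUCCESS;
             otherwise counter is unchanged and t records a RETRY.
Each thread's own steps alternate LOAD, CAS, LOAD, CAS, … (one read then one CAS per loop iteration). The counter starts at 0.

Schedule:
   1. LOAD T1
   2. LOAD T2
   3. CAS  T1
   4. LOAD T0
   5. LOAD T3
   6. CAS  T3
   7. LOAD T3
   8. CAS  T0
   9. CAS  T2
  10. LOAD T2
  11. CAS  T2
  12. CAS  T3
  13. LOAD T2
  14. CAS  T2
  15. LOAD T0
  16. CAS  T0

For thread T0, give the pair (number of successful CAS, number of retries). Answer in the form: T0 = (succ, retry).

T0 = (1, 1)

[1] T1.load  rd  (counter 0, T1.r 0)
[2] T2.load  rd  (counter 0, T2.r 0)
[3] T1.cas  hit  (counter 1, T1.r 0)
[4] T0.load  rd  (counter 1, T0.r 1)
[5] T3.load  rd  (counter 1, T3.r 1)
[6] T3.cas  hit  (counter 2, T3.r 1)
[7] T3.load  rd  (counter 2, T3.r 2)
[8] T0.cas  miss  (counter 2, T0.r 1)
[9] T2.cas  miss  (counter 2, T2.r 0)
[10] T2.load  rd  (counter 2, T2.r 2)
[11] T2.cas  hit  (counter 3, T2.r 2)
[12] T3.cas  miss  (counter 3, T3.r 2)
[13] T2.load  rd  (counter 3, T2.r 3)
[14] T2.cas  hit  (counter 4, T2.r 3)
[15] T0.load  rd  (counter 4, T0.r 4)
[16] T0.cas  hit  (counter 5, T0.r 4)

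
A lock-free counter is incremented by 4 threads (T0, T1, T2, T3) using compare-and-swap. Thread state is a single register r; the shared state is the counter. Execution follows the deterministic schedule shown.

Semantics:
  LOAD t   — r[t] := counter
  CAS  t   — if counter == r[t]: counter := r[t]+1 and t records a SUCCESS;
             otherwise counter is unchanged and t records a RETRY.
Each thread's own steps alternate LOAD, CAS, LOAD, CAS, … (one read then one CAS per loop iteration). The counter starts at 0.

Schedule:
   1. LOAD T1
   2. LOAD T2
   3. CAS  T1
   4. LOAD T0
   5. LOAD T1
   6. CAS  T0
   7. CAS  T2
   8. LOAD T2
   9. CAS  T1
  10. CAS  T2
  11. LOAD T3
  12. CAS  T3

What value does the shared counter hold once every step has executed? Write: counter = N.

counter = 4

step 1: T1 LOAD ⇒ load; ctr=0 reg=0
step 2: T2 LOAD ⇒ load; ctr=0 reg=0
step 3: T1 CAS ⇒ ok; ctr=1 reg=0
step 4: T0 LOAD ⇒ load; ctr=1 reg=1
step 5: T1 LOAD ⇒ load; ctr=1 reg=1
step 6: T0 CAS ⇒ ok; ctr=2 reg=1
step 7: T2 CAS ⇒ retry; ctr=2 reg=0
step 8: T2 LOAD ⇒ load; ctr=2 reg=2
step 9: T1 CAS ⇒ retry; ctr=2 reg=1
step 10: T2 CAS ⇒ ok; ctr=3 reg=2
step 11: T3 LOAD ⇒ load; ctr=3 reg=3
step 12: T3 CAS ⇒ ok; ctr=4 reg=3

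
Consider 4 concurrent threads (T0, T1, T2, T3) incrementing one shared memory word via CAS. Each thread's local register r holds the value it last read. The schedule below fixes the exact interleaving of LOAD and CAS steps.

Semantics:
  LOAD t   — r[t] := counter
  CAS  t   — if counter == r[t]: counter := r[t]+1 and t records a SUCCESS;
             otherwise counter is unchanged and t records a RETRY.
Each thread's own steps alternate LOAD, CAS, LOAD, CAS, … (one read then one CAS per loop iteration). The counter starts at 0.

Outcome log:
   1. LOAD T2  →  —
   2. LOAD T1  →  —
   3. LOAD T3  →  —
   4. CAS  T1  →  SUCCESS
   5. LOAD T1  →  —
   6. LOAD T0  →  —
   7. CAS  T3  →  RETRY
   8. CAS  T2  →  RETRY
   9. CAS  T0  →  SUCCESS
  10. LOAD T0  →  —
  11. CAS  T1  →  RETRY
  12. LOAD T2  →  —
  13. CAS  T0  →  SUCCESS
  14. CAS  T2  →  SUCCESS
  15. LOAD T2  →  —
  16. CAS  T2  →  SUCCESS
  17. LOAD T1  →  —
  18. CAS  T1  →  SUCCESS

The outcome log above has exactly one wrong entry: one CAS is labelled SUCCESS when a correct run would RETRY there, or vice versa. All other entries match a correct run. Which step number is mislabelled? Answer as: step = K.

step = 14

Re-executing:
T2 LOAD — after: cnt=0, r=0 — load
T1 LOAD — after: cnt=0, r=0 — load
T3 LOAD — after: cnt=0, r=0 — load
T1 CAS — after: cnt=1, r=0 — ok
T1 LOAD — after: cnt=1, r=1 — load
T0 LOAD — after: cnt=1, r=1 — load
T3 CAS — after: cnt=1, r=0 — retry
T2 CAS — after: cnt=1, r=0 — retry
T0 CAS — after: cnt=2, r=1 — ok
T0 LOAD — after: cnt=2, r=2 — load
T1 CAS — after: cnt=2, r=1 — retry
T2 LOAD — after: cnt=2, r=2 — load
T0 CAS — after: cnt=3, r=2 — ok
T2 CAS — after: cnt=3, r=2 — retry
T2 LOAD — after: cnt=3, r=3 — load
T2 CAS — after: cnt=4, r=3 — ok
T1 LOAD — after: cnt=4, r=4 — load
T1 CAS — after: cnt=5, r=4 — ok
Log disagrees first at step 14.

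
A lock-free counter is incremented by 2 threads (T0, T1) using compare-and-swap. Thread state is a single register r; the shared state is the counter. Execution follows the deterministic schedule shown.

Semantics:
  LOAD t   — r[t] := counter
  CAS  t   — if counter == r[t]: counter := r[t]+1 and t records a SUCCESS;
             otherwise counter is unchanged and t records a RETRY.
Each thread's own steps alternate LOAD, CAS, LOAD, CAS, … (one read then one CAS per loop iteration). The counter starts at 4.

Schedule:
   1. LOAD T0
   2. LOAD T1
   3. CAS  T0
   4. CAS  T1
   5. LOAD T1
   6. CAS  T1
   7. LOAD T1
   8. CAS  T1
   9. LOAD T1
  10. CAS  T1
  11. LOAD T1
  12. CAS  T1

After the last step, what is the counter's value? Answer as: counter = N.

counter = 9

#1 T0 reads 4
#2 T1 reads 4
#3 T0 CAS(4→5) writes; counter now 5
#4 T1 CAS(4→5) fails; counter now 5
#5 T1 reads 5
#6 T1 CAS(5→6) writes; counter now 6
#7 T1 reads 6
#8 T1 CAS(6→7) writes; counter now 7
#9 T1 reads 7
#10 T1 CAS(7→8) writes; counter now 8
#11 T1 reads 8
#12 T1 CAS(8→9) writes; counter now 9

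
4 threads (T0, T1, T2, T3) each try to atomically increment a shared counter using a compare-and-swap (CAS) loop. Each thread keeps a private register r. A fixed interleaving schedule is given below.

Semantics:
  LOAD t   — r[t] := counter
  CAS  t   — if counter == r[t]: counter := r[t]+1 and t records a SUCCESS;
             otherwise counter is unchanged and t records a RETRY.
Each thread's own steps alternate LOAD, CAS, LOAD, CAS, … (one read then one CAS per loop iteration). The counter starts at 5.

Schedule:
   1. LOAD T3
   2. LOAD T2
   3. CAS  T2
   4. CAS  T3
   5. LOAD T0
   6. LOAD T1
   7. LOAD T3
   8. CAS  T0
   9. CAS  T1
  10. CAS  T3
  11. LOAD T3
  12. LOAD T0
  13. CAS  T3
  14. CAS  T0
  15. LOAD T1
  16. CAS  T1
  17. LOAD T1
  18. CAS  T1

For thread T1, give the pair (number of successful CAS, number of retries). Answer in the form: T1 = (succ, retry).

T1 = (2, 1)

#1 T3 reads 5
#2 T2 reads 5
#3 T2 CAS(5→6) writes; counter now 6
#4 T3 CAS(5→6) fails; counter now 6
#5 T0 reads 6
#6 T1 reads 6
#7 T3 reads 6
#8 T0 CAS(6→7) writes; counter now 7
#9 T1 CAS(6→7) fails; counter now 7
#10 T3 CAS(6→7) fails; counter now 7
#11 T3 reads 7
#12 T0 reads 7
#13 T3 CAS(7→8) writes; counter now 8
#14 T0 CAS(7→8) fails; counter now 8
#15 T1 reads 8
#16 T1 CAS(8→9) writes; counter now 9
#17 T1 reads 9
#18 T1 CAS(9→10) writes; counter now 10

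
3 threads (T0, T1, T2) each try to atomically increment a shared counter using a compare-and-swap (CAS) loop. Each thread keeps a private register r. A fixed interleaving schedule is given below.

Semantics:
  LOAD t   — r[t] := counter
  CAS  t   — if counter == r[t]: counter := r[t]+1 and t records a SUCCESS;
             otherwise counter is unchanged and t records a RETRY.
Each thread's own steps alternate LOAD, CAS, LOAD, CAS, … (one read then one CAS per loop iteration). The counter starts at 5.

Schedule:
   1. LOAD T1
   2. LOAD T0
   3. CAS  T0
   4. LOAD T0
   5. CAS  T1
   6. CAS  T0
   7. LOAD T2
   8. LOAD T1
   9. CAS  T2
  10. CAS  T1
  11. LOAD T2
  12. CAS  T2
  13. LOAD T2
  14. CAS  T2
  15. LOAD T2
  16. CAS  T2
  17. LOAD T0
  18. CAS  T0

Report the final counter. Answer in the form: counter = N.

   1) LOAD T1:  M=5  r_T1=5
   2) LOAD T0:  M=5  r_T0=5
   3) CAS  T0:  M=6  r_T0=5 ✓
   4) LOAD T0:  M=6  r_T0=6
   5) CAS  T1:  M=6  r_T1=5 ✗
   6) CAS  T0:  M=7  r_T0=6 ✓
   7) LOAD T2:  M=7  r_T2=7
   8) LOAD T1:  M=7  r_T1=7
   9) CAS  T2:  M=8  r_T2=7 ✓
  10) CAS  T1:  M=8  r_T1=7 ✗
  11) LOAD T2:  M=8  r_T2=8
  12) CAS  T2:  M=9  r_T2=8 ✓
  13) LOAD T2:  M=9  r_T2=9
  14) CAS  T2:  M=10  r_T2=9 ✓
  15) LOAD T2:  M=10  r_T2=10
  16) CAS  T2:  M=11  r_T2=10 ✓
  17) LOAD T0:  M=11  r_T0=11
  18) CAS  T0:  M=12  r_T0=11 ✓

counter = 12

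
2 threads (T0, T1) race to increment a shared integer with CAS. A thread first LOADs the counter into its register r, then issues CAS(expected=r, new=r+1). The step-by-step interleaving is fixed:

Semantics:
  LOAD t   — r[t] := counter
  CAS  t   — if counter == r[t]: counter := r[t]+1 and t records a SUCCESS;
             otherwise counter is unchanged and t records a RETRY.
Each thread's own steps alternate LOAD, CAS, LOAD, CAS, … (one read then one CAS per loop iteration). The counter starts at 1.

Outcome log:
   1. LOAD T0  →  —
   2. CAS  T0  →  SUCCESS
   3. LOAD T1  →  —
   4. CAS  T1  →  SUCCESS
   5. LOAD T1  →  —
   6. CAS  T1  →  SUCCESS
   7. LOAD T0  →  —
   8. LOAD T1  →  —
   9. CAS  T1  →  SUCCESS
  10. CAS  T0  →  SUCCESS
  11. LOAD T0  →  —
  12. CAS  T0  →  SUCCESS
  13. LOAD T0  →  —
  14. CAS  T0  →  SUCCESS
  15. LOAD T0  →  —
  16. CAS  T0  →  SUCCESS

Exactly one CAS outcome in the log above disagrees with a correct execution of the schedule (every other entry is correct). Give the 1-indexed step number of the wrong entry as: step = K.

step = 10

Correct run:
#1 T0 reads 1
#2 T0 CAS(1→2) writes; counter now 2
#3 T1 reads 2
#4 T1 CAS(2→3) writes; counter now 3
#5 T1 reads 3
#6 T1 CAS(3→4) writes; counter now 4
#7 T0 reads 4
#8 T1 reads 4
#9 T1 CAS(4→5) writes; counter now 5
#10 T0 CAS(4→5) fails; counter now 5
#11 T0 reads 5
#12 T0 CAS(5→6) writes; counter now 6
#13 T0 reads 6
#14 T0 CAS(6→7) writes; counter now 7
#15 T0 reads 7
#16 T0 CAS(7→8) writes; counter now 8
Flip is step 10.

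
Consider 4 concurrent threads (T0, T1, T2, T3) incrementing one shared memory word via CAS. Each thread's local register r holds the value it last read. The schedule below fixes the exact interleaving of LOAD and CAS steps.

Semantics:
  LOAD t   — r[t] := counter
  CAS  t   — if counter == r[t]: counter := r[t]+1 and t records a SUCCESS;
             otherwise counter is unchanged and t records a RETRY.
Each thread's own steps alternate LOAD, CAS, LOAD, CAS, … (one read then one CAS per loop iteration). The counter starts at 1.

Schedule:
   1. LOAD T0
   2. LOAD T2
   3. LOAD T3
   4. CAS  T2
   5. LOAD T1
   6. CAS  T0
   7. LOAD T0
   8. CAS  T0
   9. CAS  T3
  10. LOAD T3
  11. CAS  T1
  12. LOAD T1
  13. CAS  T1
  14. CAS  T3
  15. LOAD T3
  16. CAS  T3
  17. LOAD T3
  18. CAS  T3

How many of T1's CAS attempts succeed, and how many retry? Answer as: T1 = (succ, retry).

T0 LOAD — after: cnt=1, r=1 — load
T2 LOAD — after: cnt=1, r=1 — load
T3 LOAD — after: cnt=1, r=1 — load
T2 CAS — after: cnt=2, r=1 — ok
T1 LOAD — after: cnt=2, r=2 — load
T0 CAS — after: cnt=2, r=1 — retry
T0 LOAD — after: cnt=2, r=2 — load
T0 CAS — after: cnt=3, r=2 — ok
T3 CAS — after: cnt=3, r=1 — retry
T3 LOAD — after: cnt=3, r=3 — load
T1 CAS — after: cnt=3, r=2 — retry
T1 LOAD — after: cnt=3, r=3 — load
T1 CAS — after: cnt=4, r=3 — ok
T3 CAS — after: cnt=4, r=3 — retry
T3 LOAD — after: cnt=4, r=4 — load
T3 CAS — after: cnt=5, r=4 — ok
T3 LOAD — after: cnt=5, r=5 — load
T3 CAS — after: cnt=6, r=5 — ok

T1 = (1, 1)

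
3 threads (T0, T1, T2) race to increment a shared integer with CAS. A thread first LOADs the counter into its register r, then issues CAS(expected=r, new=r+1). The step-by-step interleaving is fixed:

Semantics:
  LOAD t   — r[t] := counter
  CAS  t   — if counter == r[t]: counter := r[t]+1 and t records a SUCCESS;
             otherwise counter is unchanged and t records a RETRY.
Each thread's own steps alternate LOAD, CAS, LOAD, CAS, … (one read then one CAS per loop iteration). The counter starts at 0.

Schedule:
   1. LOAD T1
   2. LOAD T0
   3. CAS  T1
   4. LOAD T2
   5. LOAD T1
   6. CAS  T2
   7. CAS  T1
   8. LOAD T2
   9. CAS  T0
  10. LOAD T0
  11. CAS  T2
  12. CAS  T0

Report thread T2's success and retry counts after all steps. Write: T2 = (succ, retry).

1. LOAD T1 → mem=0 r[T1]=0 [LOAD]
2. LOAD T0 → mem=0 r[T0]=0 [LOAD]
3. CAS T1 → mem=1 r[T1]=0 [OK]
4. LOAD T2 → mem=1 r[T2]=1 [LOAD]
5. LOAD T1 → mem=1 r[T1]=1 [LOAD]
6. CAS T2 → mem=2 r[T2]=1 [OK]
7. CAS T1 → mem=2 r[T1]=1 [RETRY]
8. LOAD T2 → mem=2 r[T2]=2 [LOAD]
9. CAS T0 → mem=2 r[T0]=0 [RETRY]
10. LOAD T0 → mem=2 r[T0]=2 [LOAD]
11. CAS T2 → mem=3 r[T2]=2 [OK]
12. CAS T0 → mem=3 r[T0]=2 [RETRY]

T2 = (2, 0)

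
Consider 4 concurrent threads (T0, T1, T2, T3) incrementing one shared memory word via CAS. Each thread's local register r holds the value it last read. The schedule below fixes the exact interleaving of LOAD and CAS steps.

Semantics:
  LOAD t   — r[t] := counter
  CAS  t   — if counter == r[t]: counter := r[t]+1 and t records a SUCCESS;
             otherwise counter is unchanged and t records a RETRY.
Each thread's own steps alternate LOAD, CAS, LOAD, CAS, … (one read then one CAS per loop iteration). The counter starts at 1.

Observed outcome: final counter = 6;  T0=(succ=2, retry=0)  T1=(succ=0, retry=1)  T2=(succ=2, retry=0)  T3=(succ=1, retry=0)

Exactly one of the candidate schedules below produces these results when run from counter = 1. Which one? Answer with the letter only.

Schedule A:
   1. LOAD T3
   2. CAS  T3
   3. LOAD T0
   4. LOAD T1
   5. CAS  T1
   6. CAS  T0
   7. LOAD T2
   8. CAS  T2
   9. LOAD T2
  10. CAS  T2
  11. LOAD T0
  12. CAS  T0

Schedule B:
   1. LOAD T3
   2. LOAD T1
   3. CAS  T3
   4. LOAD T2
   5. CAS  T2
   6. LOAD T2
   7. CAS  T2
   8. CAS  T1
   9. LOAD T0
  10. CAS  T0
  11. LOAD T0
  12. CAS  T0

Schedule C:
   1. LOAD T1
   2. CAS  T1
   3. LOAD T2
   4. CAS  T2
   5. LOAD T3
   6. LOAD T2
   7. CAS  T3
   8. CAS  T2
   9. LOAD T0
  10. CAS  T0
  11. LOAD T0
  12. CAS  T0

B

Run B:
T3 LOAD — after: cnt=1, r=1 — load
T1 LOAD — after: cnt=1, r=1 — load
T3 CAS — after: cnt=2, r=1 — ok
T2 LOAD — after: cnt=2, r=2 — load
T2 CAS — after: cnt=3, r=2 — ok
T2 LOAD — after: cnt=3, r=3 — load
T2 CAS — after: cnt=4, r=3 — ok
T1 CAS — after: cnt=4, r=1 — retry
T0 LOAD — after: cnt=4, r=4 — load
T0 CAS — after: cnt=5, r=4 — ok
T0 LOAD — after: cnt=5, r=5 — load
T0 CAS — after: cnt=6, r=5 — ok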